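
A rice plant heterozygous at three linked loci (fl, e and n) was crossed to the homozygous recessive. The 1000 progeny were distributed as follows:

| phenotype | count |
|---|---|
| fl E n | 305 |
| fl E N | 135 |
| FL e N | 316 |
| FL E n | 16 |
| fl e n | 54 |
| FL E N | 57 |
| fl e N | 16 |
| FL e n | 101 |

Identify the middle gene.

fl

The two most frequent reciprocal classes, fl E n and FL e N, are the parental types, so the F1 was fl E n / FL e N.
The two rarest classes, FL E n and fl e N, are the double crossovers. Comparing them with the parentals, only the fl allele has switched, so fl is the middle locus and the order is n – fl – e.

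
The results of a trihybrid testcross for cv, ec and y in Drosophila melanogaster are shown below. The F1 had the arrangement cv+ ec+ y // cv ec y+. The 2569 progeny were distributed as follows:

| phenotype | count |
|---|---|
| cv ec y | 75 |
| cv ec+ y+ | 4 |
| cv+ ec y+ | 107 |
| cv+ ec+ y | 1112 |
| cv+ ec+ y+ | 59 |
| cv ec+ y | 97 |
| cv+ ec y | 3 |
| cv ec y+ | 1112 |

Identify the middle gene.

The two rarest classes, cv+ ec y and cv ec+ y+, are the double crossovers. Comparing them with the parentals, only the ec allele has switched, so ec is the middle locus and the order is cv – ec – y.

ec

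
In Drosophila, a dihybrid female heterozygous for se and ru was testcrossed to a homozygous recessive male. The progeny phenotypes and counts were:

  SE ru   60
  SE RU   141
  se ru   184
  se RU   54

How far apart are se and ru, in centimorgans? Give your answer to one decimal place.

The two most frequent classes, SE RU (141) and se ru (184), are the parental types, so the F1 was SE RU / se ru.
The recombinant classes are SE ru and se RU: 60 + 54 = 114.
Recombination frequency = 114/439 = 0.2597 ≈ 26.0%, i.e. 26.0 centimorgans.

26.0 centimorgans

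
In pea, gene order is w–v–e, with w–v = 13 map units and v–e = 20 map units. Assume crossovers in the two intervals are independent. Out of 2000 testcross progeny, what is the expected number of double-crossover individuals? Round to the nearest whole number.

Map distances give recombination frequencies of 0.130 and 0.200 for the two intervals.
With no interference, expected double-crossover frequency = 0.130 × 0.200 = 0.02600.
Expected number = 0.02600 × 2000 = 52.00 ≈ 52.

52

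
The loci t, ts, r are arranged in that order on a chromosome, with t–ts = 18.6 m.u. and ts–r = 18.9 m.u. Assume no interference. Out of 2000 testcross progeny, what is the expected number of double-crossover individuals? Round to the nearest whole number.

70

Map distances give recombination frequencies of 0.186 and 0.189 for the two intervals.
With no interference, expected double-crossover frequency = 0.186 × 0.189 = 0.03515.
Expected number = 0.03515 × 2000 = 70.31 ≈ 70.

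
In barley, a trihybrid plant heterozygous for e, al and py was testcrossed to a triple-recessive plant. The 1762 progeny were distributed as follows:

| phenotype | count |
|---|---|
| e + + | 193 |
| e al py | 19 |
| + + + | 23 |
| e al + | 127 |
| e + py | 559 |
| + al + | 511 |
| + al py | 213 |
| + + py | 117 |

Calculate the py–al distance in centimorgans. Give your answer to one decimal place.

25.4 centimorgans

The two most frequent reciprocal classes, e + py and + al +, are the parental types, so the F1 was e + py / + al +.
The two rarest classes, e al py and + + +, are the double crossovers. Comparing them with the parentals, only the al allele has switched, so al is the middle locus and the order is py – al – e.
Crossovers in the py–al interval produce the single-crossover classes e + + and + al py (193 + 213 = 406) plus the double crossovers (42).
RF(py–al) = (406 + 42) / 1762 = 448/1762 = 0.2543 → 25.4 centimorgans.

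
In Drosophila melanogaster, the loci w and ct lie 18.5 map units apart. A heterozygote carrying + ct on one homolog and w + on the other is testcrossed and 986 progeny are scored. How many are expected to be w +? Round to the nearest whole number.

A map distance of 18.5 map units corresponds to a recombination frequency of 0.185.
The F1 is + ct / w +, so w + is a parental gamete class with expected frequency (1 − r)/2 = 0.815/2 = 0.4075.
Expected number = 0.4075 × 986 = 401.79 ≈ 402.

402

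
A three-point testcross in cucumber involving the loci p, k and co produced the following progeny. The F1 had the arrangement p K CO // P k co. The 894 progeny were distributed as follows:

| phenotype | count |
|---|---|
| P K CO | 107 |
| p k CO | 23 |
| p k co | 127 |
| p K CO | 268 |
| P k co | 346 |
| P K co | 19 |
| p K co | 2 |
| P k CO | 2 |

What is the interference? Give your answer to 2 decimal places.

The two rarest classes, p K co and P k CO, are the double crossovers. Comparing them with the parentals, only the co allele has switched, so co is the middle locus and the order is p – co – k.
p–co: (234 + 4)/894 = 0.2662; co–k: (42 + 4)/894 = 0.0515.
Expected DCO frequency = 0.2662 × 0.0515 ≈ 0.01371; observed = 4/894 ≈ 0.00447.
Coefficient of coincidence = 0.00447/0.01371 ≈ 0.33; interference = 1 − 0.33 = 0.67.

0.67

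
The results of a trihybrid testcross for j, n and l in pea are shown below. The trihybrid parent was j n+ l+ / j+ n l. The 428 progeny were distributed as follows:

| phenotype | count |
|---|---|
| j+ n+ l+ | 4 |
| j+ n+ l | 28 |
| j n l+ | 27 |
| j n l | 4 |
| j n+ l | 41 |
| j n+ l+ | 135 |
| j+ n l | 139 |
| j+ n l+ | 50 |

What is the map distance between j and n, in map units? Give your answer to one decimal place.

14.7 map units

The two rarest classes, j+ n+ l+ and j n l, are the double crossovers. Comparing them with the parentals, only the j allele has switched, so j is the middle locus and the order is l – j – n.
Crossovers in the j–n interval produce the single-crossover classes j n l+ and j+ n+ l (27 + 28 = 55) plus the double crossovers (8).
RF(j–n) = (55 + 8) / 428 = 63/428 = 0.1472 → 14.7 map units.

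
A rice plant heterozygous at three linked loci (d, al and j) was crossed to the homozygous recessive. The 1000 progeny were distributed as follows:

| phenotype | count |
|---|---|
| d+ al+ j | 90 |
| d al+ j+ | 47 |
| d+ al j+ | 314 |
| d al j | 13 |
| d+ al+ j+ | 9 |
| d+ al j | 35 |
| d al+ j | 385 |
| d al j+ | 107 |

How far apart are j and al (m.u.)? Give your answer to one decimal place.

10.4 m.u.

The two most frequent reciprocal classes, d al+ j and d+ al j+, are the parental types, so the F1 was d al+ j / d+ al j+.
The two rarest classes, d al j and d+ al+ j+, are the double crossovers. Comparing them with the parentals, only the al allele has switched, so al is the middle locus and the order is d – al – j.
Crossovers in the al–j interval produce the single-crossover classes d al+ j+ and d+ al j (47 + 35 = 82) plus the double crossovers (22).
RF(al–j) = (82 + 22) / 1000 = 104/1000 = 0.1040 → 10.4 m.u.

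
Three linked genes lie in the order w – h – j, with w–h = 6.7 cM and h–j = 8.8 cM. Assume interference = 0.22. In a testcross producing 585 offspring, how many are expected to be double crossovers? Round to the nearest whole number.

Map distances give recombination frequencies of 0.067 and 0.088 for the two intervals.
With interference 0.22 (so coincidence = 0.78), expected double-crossover frequency = 0.067 × 0.088 × 0.78 = 0.00460.
Expected number = 0.00460 × 585 = 2.69 ≈ 3.

3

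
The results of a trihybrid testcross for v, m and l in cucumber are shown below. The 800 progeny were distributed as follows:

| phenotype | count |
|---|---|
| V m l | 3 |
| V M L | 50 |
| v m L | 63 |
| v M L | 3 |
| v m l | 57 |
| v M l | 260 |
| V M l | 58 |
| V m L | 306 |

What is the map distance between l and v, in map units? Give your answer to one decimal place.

The two most frequent reciprocal classes, V m L and v M l, are the parental types, so the F1 was V m L / v M l.
The two rarest classes, V m l and v M L, are the double crossovers. Comparing them with the parentals, only the l allele has switched, so l is the middle locus and the order is v – l – m.
Crossovers in the v–l interval produce the single-crossover classes v m L and V M l (63 + 58 = 121) plus the double crossovers (6).
RF(v–l) = (121 + 6) / 800 = 127/800 = 0.1588 → 15.9 map units.

15.9 map units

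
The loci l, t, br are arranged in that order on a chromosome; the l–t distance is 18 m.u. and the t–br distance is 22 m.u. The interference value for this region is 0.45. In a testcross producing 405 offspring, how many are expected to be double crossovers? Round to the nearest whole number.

9

Map distances give recombination frequencies of 0.180 and 0.220 for the two intervals.
With interference 0.45 (so coincidence = 0.55), expected double-crossover frequency = 0.180 × 0.220 × 0.55 = 0.02178.
Expected number = 0.02178 × 405 = 8.82 ≈ 9.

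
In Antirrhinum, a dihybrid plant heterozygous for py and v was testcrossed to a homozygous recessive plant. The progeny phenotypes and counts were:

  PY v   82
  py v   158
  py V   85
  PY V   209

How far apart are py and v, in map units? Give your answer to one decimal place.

31.3 map units

The two most frequent classes, PY V (209) and py v (158), are the parental types, so the F1 was PY V / py v.
The recombinant classes are PY v and py V: 82 + 85 = 167.
Recombination frequency = 167/534 = 0.3127 ≈ 31.3%, i.e. 31.3 map units.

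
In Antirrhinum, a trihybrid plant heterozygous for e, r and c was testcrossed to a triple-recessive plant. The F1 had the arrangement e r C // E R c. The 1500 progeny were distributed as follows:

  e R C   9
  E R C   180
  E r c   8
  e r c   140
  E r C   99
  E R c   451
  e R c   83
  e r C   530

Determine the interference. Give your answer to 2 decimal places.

The two rarest classes, e R C and E r c, are the double crossovers. Comparing them with the parentals, only the r allele has switched, so r is the middle locus and the order is c – r – e.
c–r: (320 + 17)/1500 = 0.2247; r–e: (182 + 17)/1500 = 0.1327.
Expected DCO frequency = 0.2247 × 0.1327 ≈ 0.02982; observed = 17/1500 ≈ 0.01133.
Coefficient of coincidence = 0.01133/0.02982 ≈ 0.38; interference = 1 − 0.38 = 0.62.

0.62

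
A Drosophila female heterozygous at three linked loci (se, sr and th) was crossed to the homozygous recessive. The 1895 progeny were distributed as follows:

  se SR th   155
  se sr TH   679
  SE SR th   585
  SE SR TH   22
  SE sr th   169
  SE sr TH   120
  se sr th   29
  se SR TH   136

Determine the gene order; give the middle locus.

th

The two most frequent reciprocal classes, se sr TH and SE SR th, are the parental types, so the F1 was se sr TH / SE SR th.
The two rarest classes, se sr th and SE SR TH, are the double crossovers. Comparing them with the parentals, only the th allele has switched, so th is the middle locus and the order is sr – th – se.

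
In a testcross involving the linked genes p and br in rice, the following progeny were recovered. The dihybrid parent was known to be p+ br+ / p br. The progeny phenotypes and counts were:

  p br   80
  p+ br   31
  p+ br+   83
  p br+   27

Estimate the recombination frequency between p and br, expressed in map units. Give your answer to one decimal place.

26.2 map units

The recombinant classes are p+ br and p br+: 31 + 27 = 58.
Recombination frequency = 58/221 = 0.2624 ≈ 26.2%, i.e. 26.2 map units.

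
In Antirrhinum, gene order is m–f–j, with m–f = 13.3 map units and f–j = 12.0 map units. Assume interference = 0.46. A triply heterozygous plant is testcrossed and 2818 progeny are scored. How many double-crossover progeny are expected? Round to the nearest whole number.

Map distances give recombination frequencies of 0.133 and 0.120 for the two intervals.
With interference 0.46 (so coincidence = 0.54), expected double-crossover frequency = 0.133 × 0.120 × 0.54 = 0.00862.
Expected number = 0.00862 × 2818 = 24.29 ≈ 24.

24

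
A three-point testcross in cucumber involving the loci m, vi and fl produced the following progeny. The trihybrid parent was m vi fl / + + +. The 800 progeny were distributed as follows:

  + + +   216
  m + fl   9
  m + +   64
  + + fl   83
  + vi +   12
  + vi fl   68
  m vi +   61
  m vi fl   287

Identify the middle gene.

vi

The two rarest classes, m + fl and + vi +, are the double crossovers. Comparing them with the parentals, only the vi allele has switched, so vi is the middle locus and the order is m – vi – fl.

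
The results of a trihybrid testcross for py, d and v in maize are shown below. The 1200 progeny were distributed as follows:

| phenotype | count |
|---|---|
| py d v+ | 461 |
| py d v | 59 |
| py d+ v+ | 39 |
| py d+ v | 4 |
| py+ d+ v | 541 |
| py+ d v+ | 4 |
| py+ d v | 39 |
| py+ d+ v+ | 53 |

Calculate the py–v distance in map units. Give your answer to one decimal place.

10.0 map units

The two most frequent reciprocal classes, py d v+ and py+ d+ v, are the parental types, so the F1 was py d v+ / py+ d+ v.
The two rarest classes, py+ d v+ and py d+ v, are the double crossovers. Comparing them with the parentals, only the py allele has switched, so py is the middle locus and the order is v – py – d.
Crossovers in the v–py interval produce the single-crossover classes py d v and py+ d+ v+ (59 + 53 = 112) plus the double crossovers (8).
RF(v–py) = (112 + 8) / 1200 = 120/1200 = 0.1000 → 10.0 map units.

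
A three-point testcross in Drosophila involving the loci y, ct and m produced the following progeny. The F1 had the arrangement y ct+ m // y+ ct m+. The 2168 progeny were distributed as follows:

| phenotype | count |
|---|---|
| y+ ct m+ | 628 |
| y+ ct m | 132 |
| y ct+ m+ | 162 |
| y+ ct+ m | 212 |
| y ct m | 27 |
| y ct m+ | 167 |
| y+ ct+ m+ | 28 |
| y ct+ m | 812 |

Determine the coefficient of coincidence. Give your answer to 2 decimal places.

The two rarest classes, y ct m and y+ ct+ m+, are the double crossovers. Comparing them with the parentals, only the ct allele has switched, so ct is the middle locus and the order is m – ct – y.
m–ct: (294 + 55)/2168 = 0.1610; ct–y: (379 + 55)/2168 = 0.2002.
Expected DCO frequency = 0.1610 × 0.2002 ≈ 0.03223; observed = 55/2168 ≈ 0.02537.
Coefficient of coincidence = 0.02537/0.03223 ≈ 0.79.

0.79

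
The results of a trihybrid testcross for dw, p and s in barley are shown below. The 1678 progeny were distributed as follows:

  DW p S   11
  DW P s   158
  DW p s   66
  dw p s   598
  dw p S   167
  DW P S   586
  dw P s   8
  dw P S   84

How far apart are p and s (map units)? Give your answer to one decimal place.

20.5 map units

The two most frequent reciprocal classes, DW P S and dw p s, are the parental types, so the F1 was DW P S / dw p s.
The two rarest classes, DW p S and dw P s, are the double crossovers. Comparing them with the parentals, only the p allele has switched, so p is the middle locus and the order is dw – p – s.
Crossovers in the p–s interval produce the single-crossover classes DW P s and dw p S (158 + 167 = 325) plus the double crossovers (19).
RF(p–s) = (325 + 19) / 1678 = 344/1678 = 0.2050 → 20.5 map units.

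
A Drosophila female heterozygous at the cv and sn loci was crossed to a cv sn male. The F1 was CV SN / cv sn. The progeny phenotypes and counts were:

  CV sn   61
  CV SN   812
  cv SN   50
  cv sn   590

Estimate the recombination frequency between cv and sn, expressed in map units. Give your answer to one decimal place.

7.3 map units

The recombinant classes are CV sn and cv SN: 61 + 50 = 111.
Recombination frequency = 111/1513 = 0.0734 ≈ 7.3%, i.e. 7.3 map units.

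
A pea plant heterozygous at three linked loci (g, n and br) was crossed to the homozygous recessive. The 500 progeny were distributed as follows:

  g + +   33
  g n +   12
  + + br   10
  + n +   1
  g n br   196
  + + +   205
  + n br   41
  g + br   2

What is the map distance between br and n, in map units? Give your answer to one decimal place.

5.0 map units

The two most frequent reciprocal classes, + + + and g n br, are the parental types, so the F1 was + + + / g n br.
The two rarest classes, + n + and g + br, are the double crossovers. Comparing them with the parentals, only the n allele has switched, so n is the middle locus and the order is br – n – g.
Crossovers in the br–n interval produce the single-crossover classes + + br and g n + (10 + 12 = 22) plus the double crossovers (3).
RF(br–n) = (22 + 3) / 500 = 25/500 = 0.0500 → 5.0 map units.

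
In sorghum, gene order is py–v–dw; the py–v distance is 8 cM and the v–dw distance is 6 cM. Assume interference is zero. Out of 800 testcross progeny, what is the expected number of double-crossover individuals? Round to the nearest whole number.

4

Map distances give recombination frequencies of 0.080 and 0.060 for the two intervals.
With no interference, expected double-crossover frequency = 0.080 × 0.060 = 0.00480.
Expected number = 0.00480 × 800 = 3.84 ≈ 4.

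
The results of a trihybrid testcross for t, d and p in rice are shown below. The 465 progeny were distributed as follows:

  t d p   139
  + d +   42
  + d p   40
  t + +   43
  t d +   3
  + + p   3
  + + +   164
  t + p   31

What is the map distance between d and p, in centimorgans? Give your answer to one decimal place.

17.0 centimorgans

The two most frequent reciprocal classes, t d p and + + +, are the parental types, so the F1 was t d p / + + +.
The two rarest classes, t d + and + + p, are the double crossovers. Comparing them with the parentals, only the p allele has switched, so p is the middle locus and the order is t – p – d.
Crossovers in the p–d interval produce the single-crossover classes t + p and + d + (31 + 42 = 73) plus the double crossovers (6).
RF(p–d) = (73 + 6) / 465 = 79/465 = 0.1699 → 17.0 centimorgans.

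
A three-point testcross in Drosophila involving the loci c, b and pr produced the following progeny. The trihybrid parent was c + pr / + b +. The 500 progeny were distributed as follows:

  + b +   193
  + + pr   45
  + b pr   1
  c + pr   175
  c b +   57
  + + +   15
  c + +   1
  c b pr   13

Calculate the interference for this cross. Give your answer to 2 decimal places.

The two rarest classes, c + + and + b pr, are the double crossovers. Comparing them with the parentals, only the pr allele has switched, so pr is the middle locus and the order is b – pr – c.
b–pr: (28 + 2)/500 = 0.0600; pr–c: (102 + 2)/500 = 0.2080.
Expected DCO frequency = 0.0600 × 0.2080 ≈ 0.01248; observed = 2/500 ≈ 0.00400.
Coefficient of coincidence = 0.00400/0.01248 ≈ 0.32; interference = 1 − 0.32 = 0.68.

0.68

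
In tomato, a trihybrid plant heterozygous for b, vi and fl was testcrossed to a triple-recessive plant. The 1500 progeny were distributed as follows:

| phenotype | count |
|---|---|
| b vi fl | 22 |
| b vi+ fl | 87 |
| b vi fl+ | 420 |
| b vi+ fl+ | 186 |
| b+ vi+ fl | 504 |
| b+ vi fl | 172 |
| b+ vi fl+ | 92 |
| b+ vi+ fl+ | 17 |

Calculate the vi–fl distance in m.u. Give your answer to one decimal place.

The two most frequent reciprocal classes, b vi fl+ and b+ vi+ fl, are the parental types, so the F1 was b vi fl+ / b+ vi+ fl.
The two rarest classes, b vi fl and b+ vi+ fl+, are the double crossovers. Comparing them with the parentals, only the fl allele has switched, so fl is the middle locus and the order is b – fl – vi.
Crossovers in the fl–vi interval produce the single-crossover classes b vi+ fl+ and b+ vi fl (186 + 172 = 358) plus the double crossovers (39).
RF(fl–vi) = (358 + 39) / 1500 = 397/1500 = 0.2647 → 26.5 m.u.

26.5 m.u.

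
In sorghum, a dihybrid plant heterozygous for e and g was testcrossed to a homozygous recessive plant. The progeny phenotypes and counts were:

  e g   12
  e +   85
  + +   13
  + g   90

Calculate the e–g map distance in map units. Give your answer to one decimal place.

The two most frequent classes, + g (90) and e + (85), are the parental types, so the F1 was + g / e +.
The recombinant classes are + + and e g: 13 + 12 = 25.
Recombination frequency = 25/200 = 0.1250 ≈ 12.5%, i.e. 12.5 map units.

12.5 map units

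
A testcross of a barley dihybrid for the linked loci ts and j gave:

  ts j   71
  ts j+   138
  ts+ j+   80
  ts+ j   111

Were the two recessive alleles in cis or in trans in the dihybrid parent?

trans

The two most frequent classes are ts+ j (111) and ts j+ (138); these are the parental (non-recombinant) types.
So the F1 carried ts+ j on one chromosome and ts j+ on the other — the recessive alleles are on opposite chromosomes (trans / repulsion).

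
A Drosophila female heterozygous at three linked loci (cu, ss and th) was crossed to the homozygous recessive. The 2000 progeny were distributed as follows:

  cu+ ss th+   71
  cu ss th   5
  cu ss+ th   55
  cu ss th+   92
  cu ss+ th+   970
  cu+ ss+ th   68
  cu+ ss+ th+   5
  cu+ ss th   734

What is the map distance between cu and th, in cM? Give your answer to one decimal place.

The two most frequent reciprocal classes, cu+ ss th and cu ss+ th+, are the parental types, so the F1 was cu+ ss th / cu ss+ th+.
The two rarest classes, cu ss th and cu+ ss+ th+, are the double crossovers. Comparing them with the parentals, only the cu allele has switched, so cu is the middle locus and the order is ss – cu – th.
Crossovers in the cu–th interval produce the single-crossover classes cu+ ss th+ and cu ss+ th (71 + 55 = 126) plus the double crossovers (10).
RF(cu–th) = (126 + 10) / 2000 = 136/2000 = 0.0680 → 6.8 cM.

6.8 cM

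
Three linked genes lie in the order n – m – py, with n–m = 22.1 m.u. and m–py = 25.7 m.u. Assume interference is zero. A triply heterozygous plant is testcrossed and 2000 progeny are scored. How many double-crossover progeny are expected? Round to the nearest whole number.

Map distances give recombination frequencies of 0.221 and 0.257 for the two intervals.
With no interference, expected double-crossover frequency = 0.221 × 0.257 = 0.05680.
Expected number = 0.05680 × 2000 = 113.59 ≈ 114.

114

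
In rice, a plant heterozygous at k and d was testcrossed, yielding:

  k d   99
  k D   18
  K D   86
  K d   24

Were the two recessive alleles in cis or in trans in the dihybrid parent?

The two most frequent classes are K D (86) and k d (99); these are the parental (non-recombinant) types.
So the F1 carried K D on one chromosome and k d on the other — the recessive alleles are on the same chromosome (cis / coupling).

cis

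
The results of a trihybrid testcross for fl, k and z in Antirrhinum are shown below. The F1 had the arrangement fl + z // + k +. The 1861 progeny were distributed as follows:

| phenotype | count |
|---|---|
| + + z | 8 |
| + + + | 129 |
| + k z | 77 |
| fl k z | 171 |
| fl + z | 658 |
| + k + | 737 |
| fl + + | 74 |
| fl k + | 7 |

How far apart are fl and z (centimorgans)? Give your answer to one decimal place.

The two rarest classes, + + z and fl k +, are the double crossovers. Comparing them with the parentals, only the fl allele has switched, so fl is the middle locus and the order is z – fl – k.
Crossovers in the z–fl interval produce the single-crossover classes fl + + and + k z (74 + 77 = 151) plus the double crossovers (15).
RF(z–fl) = (151 + 15) / 1861 = 166/1861 = 0.0892 → 8.9 centimorgans.

8.9 centimorgans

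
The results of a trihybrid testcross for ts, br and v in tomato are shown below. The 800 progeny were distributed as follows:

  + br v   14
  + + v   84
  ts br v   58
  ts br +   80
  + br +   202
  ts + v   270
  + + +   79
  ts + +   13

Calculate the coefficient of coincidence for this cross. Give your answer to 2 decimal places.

The two most frequent reciprocal classes, ts + v and + br +, are the parental types, so the F1 was ts + v / + br +.
The two rarest classes, ts + + and + br v, are the double crossovers. Comparing them with the parentals, only the v allele has switched, so v is the middle locus and the order is ts – v – br.
ts–v: (164 + 27)/800 = 0.2387; v–br: (137 + 27)/800 = 0.2050.
Expected DCO frequency = 0.2387 × 0.2050 ≈ 0.04893; observed = 27/800 ≈ 0.03375.
Coefficient of coincidence = 0.03375/0.04893 ≈ 0.69.

0.69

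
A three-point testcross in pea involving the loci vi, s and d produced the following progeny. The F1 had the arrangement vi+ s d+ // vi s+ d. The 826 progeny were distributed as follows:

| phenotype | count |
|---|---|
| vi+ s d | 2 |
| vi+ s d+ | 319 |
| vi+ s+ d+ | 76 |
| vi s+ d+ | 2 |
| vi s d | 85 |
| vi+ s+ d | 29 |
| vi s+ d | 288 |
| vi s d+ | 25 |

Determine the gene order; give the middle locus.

The two rarest classes, vi+ s d and vi s+ d+, are the double crossovers. Comparing them with the parentals, only the d allele has switched, so d is the middle locus and the order is s – d – vi.

d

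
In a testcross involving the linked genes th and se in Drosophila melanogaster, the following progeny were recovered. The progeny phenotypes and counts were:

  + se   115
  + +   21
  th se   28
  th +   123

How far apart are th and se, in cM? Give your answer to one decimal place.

The two most frequent classes, + se (115) and th + (123), are the parental types, so the F1 was + se / th +.
The recombinant classes are + + and th se: 21 + 28 = 49.
Recombination frequency = 49/287 = 0.1707 ≈ 17.1%, i.e. 17.1 cM.

17.1 cM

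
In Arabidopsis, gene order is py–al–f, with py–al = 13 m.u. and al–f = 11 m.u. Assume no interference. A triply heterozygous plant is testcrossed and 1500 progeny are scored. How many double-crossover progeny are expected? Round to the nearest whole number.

Map distances give recombination frequencies of 0.130 and 0.110 for the two intervals.
With no interference, expected double-crossover frequency = 0.130 × 0.110 = 0.01430.
Expected number = 0.01430 × 1500 = 21.45 ≈ 21.

21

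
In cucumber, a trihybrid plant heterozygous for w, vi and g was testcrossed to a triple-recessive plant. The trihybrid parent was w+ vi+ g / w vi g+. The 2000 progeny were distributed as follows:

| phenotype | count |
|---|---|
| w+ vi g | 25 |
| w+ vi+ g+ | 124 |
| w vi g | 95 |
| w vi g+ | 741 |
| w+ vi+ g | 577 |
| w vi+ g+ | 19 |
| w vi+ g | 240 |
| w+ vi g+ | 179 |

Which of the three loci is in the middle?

vi

The two rarest classes, w+ vi g and w vi+ g+, are the double crossovers. Comparing them with the parentals, only the vi allele has switched, so vi is the middle locus and the order is g – vi – w.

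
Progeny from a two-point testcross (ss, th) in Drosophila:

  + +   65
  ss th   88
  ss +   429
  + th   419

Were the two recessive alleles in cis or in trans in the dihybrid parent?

The two most frequent classes are + th (419) and ss + (429); these are the parental (non-recombinant) types.
So the F1 carried + th on one chromosome and ss + on the other — the recessive alleles are on opposite chromosomes (trans / repulsion).

trans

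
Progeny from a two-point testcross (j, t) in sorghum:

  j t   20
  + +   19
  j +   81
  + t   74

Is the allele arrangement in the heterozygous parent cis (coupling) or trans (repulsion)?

trans

The two most frequent classes are + t (74) and j + (81); these are the parental (non-recombinant) types.
So the F1 carried + t on one chromosome and j + on the other — the recessive alleles are on opposite chromosomes (trans / repulsion).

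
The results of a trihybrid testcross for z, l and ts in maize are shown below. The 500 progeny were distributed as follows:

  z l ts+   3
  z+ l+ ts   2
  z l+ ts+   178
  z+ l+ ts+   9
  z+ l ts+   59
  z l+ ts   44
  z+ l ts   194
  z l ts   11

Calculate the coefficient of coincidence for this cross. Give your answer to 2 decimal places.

The two most frequent reciprocal classes, z l+ ts+ and z+ l ts, are the parental types, so the F1 was z l+ ts+ / z+ l ts.
The two rarest classes, z l ts+ and z+ l+ ts, are the double crossovers. Comparing them with the parentals, only the l allele has switched, so l is the middle locus and the order is ts – l – z.
ts–l: (103 + 5)/500 = 0.2160; l–z: (20 + 5)/500 = 0.0500.
Expected DCO frequency = 0.2160 × 0.0500 ≈ 0.01080; observed = 5/500 ≈ 0.01000.
Coefficient of coincidence = 0.01000/0.01080 ≈ 0.93.

0.93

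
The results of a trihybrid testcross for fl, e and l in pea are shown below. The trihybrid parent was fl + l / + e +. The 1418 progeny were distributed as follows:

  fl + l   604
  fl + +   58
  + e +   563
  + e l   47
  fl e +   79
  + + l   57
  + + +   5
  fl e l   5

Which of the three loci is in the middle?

e

The two rarest classes, fl e l and + + +, are the double crossovers. Comparing them with the parentals, only the e allele has switched, so e is the middle locus and the order is fl – e – l.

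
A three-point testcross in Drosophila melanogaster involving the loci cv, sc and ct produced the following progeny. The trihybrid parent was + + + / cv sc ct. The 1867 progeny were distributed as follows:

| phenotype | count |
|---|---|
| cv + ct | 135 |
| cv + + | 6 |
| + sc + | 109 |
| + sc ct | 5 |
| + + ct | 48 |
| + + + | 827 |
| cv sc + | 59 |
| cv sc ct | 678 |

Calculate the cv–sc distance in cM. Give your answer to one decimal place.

13.7 cM

The two rarest classes, cv + + and + sc ct, are the double crossovers. Comparing them with the parentals, only the cv allele has switched, so cv is the middle locus and the order is ct – cv – sc.
Crossovers in the cv–sc interval produce the single-crossover classes + sc + and cv + ct (109 + 135 = 244) plus the double crossovers (11).
RF(cv–sc) = (244 + 11) / 1867 = 255/1867 = 0.1366 → 13.7 cM.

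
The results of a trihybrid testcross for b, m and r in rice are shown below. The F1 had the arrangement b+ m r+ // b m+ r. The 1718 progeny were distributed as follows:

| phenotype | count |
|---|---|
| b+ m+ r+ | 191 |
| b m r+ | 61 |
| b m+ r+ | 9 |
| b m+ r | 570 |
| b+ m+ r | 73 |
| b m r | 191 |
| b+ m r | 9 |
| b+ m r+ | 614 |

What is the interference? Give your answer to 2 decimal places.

0.49

The two rarest classes, b+ m r and b m+ r+, are the double crossovers. Comparing them with the parentals, only the r allele has switched, so r is the middle locus and the order is b – r – m.
b–r: (134 + 18)/1718 = 0.0885; r–m: (382 + 18)/1718 = 0.2328.
Expected DCO frequency = 0.0885 × 0.2328 ≈ 0.02060; observed = 18/1718 ≈ 0.01048.
Coefficient of coincidence = 0.01048/0.02060 ≈ 0.51; interference = 1 − 0.51 = 0.49.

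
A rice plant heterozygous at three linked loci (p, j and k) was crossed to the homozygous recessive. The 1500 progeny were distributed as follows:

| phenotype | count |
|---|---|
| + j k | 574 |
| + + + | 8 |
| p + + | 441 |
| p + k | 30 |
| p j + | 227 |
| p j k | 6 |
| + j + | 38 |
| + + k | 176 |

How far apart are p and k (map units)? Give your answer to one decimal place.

The two most frequent reciprocal classes, p + + and + j k, are the parental types, so the F1 was p + + / + j k.
The two rarest classes, + + + and p j k, are the double crossovers. Comparing them with the parentals, only the p allele has switched, so p is the middle locus and the order is j – p – k.
Crossovers in the p–k interval produce the single-crossover classes p + k and + j + (30 + 38 = 68) plus the double crossovers (14).
RF(p–k) = (68 + 14) / 1500 = 82/1500 = 0.0547 → 5.5 map units.

5.5 map units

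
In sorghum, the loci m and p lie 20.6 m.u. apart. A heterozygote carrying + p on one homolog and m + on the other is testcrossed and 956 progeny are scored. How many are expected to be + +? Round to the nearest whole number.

98

A map distance of 20.6 m.u. corresponds to a recombination frequency of 0.206.
The F1 is + p / m +, so + + is a recombinant gamete class with expected frequency r/2 = 0.206/2 = 0.1030.
Expected number = 0.1030 × 956 = 98.47 ≈ 98.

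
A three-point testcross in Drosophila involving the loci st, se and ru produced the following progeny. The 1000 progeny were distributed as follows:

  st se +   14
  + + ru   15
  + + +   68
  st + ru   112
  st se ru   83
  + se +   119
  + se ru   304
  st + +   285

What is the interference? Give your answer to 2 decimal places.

0.38

The two most frequent reciprocal classes, + se ru and st + +, are the parental types, so the F1 was + se ru / st + +.
The two rarest classes, + + ru and st se +, are the double crossovers. Comparing them with the parentals, only the se allele has switched, so se is the middle locus and the order is st – se – ru.
st–se: (151 + 29)/1000 = 0.1800; se–ru: (231 + 29)/1000 = 0.2600.
Expected DCO frequency = 0.1800 × 0.2600 ≈ 0.04680; observed = 29/1000 ≈ 0.02900.
Coefficient of coincidence = 0.02900/0.04680 ≈ 0.62; interference = 1 − 0.62 = 0.38.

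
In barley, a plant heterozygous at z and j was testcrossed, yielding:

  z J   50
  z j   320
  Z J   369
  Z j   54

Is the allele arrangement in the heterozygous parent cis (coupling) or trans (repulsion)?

The two most frequent classes are Z J (369) and z j (320); these are the parental (non-recombinant) types.
So the F1 carried Z J on one chromosome and z j on the other — the recessive alleles are on the same chromosome (cis / coupling).

cis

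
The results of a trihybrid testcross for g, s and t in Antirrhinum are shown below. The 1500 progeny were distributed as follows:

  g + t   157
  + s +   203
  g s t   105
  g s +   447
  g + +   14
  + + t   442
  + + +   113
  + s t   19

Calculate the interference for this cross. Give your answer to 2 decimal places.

0.50

The two most frequent reciprocal classes, g s + and + + t, are the parental types, so the F1 was g s + / + + t.
The two rarest classes, g + + and + s t, are the double crossovers. Comparing them with the parentals, only the s allele has switched, so s is the middle locus and the order is t – s – g.
t–s: (218 + 33)/1500 = 0.1673; s–g: (360 + 33)/1500 = 0.2620.
Expected DCO frequency = 0.1673 × 0.2620 ≈ 0.04383; observed = 33/1500 ≈ 0.02200.
Coefficient of coincidence = 0.02200/0.04383 ≈ 0.50; interference = 1 − 0.50 = 0.50.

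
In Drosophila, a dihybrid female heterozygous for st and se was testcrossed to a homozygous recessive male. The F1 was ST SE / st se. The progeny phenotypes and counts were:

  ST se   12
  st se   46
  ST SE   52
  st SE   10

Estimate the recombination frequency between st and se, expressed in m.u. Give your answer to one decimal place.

The recombinant classes are ST se and st SE: 12 + 10 = 22.
Recombination frequency = 22/120 = 0.1833 ≈ 18.3%, i.e. 18.3 m.u.

18.3 m.u.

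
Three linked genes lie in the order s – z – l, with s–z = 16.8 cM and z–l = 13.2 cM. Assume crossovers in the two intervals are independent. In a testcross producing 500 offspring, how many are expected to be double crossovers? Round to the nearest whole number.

Map distances give recombination frequencies of 0.168 and 0.132 for the two intervals.
With no interference, expected double-crossover frequency = 0.168 × 0.132 = 0.02218.
Expected number = 0.02218 × 500 = 11.09 ≈ 11.

11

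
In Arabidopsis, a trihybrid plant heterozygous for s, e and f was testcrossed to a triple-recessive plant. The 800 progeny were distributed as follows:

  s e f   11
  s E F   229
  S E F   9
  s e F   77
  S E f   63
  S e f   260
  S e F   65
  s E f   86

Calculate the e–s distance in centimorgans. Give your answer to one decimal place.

The two most frequent reciprocal classes, s E F and S e f, are the parental types, so the F1 was s E F / S e f.
The two rarest classes, S E F and s e f, are the double crossovers. Comparing them with the parentals, only the s allele has switched, so s is the middle locus and the order is f – s – e.
Crossovers in the s–e interval produce the single-crossover classes s e F and S E f (77 + 63 = 140) plus the double crossovers (20).
RF(s–e) = (140 + 20) / 800 = 160/800 = 0.2000 → 20.0 centimorgans.

20.0 centimorgans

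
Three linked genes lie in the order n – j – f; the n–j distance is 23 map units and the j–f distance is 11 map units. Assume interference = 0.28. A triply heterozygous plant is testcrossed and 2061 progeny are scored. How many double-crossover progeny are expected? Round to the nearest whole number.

38

Map distances give recombination frequencies of 0.230 and 0.110 for the two intervals.
With interference 0.28 (so coincidence = 0.72), expected double-crossover frequency = 0.230 × 0.110 × 0.72 = 0.01822.
Expected number = 0.01822 × 2061 = 37.54 ≈ 38.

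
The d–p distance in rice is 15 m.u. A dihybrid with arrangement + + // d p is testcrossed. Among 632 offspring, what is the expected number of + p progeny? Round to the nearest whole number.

A map distance of 15 m.u. corresponds to a recombination frequency of 0.150.
The F1 is + + / d p, so + p is a recombinant gamete class with expected frequency r/2 = 0.150/2 = 0.0750.
Expected number = 0.0750 × 632 = 47.40 ≈ 47.

47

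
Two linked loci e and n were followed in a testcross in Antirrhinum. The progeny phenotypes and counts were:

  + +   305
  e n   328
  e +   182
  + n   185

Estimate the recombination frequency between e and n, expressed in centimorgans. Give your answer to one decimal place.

The two most frequent classes, + + (305) and e n (328), are the parental types, so the F1 was + + / e n.
The recombinant classes are + n and e +: 185 + 182 = 367.
Recombination frequency = 367/1000 = 0.3670 ≈ 36.7%, i.e. 36.7 centimorgans.

36.7 centimorgans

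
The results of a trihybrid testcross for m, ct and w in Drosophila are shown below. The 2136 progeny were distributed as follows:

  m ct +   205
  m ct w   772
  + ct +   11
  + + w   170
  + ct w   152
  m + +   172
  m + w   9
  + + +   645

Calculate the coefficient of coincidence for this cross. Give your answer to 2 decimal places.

The two most frequent reciprocal classes, + + + and m ct w, are the parental types, so the F1 was + + + / m ct w.
The two rarest classes, + ct + and m + w, are the double crossovers. Comparing them with the parentals, only the ct allele has switched, so ct is the middle locus and the order is w – ct – m.
w–ct: (375 + 20)/2136 = 0.1849; ct–m: (324 + 20)/2136 = 0.1610.
Expected DCO frequency = 0.1849 × 0.1610 ≈ 0.02977; observed = 20/2136 ≈ 0.00936.
Coefficient of coincidence = 0.00936/0.02977 ≈ 0.31.

0.31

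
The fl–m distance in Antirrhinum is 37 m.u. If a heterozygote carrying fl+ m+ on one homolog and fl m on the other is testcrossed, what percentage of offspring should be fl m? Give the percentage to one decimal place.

A map distance of 37 m.u. corresponds to a recombination frequency of 0.370.
The F1 is fl+ m+ / fl m, so fl m is a parental gamete class with expected frequency (1 − r)/2 = 0.630/2 = 0.3150.
That is 0.3150 = 31.5% of the progeny.

31.5%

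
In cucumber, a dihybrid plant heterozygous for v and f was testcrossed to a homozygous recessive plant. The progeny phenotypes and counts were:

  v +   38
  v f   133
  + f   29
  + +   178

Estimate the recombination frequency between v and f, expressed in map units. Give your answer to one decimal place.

17.7 map units

The two most frequent classes, + + (178) and v f (133), are the parental types, so the F1 was + + / v f.
The recombinant classes are + f and v +: 29 + 38 = 67.
Recombination frequency = 67/378 = 0.1772 ≈ 17.7%, i.e. 17.7 map units.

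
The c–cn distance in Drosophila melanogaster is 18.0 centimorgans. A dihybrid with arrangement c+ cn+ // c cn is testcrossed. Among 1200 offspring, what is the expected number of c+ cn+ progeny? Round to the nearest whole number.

A map distance of 18.0 centimorgans corresponds to a recombination frequency of 0.180.
The F1 is c+ cn+ / c cn, so c+ cn+ is a parental gamete class with expected frequency (1 − r)/2 = 0.820/2 = 0.4100.
Expected number = 0.4100 × 1200 = 492.00 ≈ 492.

492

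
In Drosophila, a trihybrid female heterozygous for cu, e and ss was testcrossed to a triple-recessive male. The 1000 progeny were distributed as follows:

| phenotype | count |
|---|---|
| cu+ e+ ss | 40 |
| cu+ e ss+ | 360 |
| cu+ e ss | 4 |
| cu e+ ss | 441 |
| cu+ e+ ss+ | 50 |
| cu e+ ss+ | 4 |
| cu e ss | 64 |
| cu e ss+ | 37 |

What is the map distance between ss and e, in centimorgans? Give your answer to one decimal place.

12.2 centimorgans

The two most frequent reciprocal classes, cu+ e ss+ and cu e+ ss, are the parental types, so the F1 was cu+ e ss+ / cu e+ ss.
The two rarest classes, cu+ e ss and cu e+ ss+, are the double crossovers. Comparing them with the parentals, only the ss allele has switched, so ss is the middle locus and the order is cu – ss – e.
Crossovers in the ss–e interval produce the single-crossover classes cu+ e+ ss+ and cu e ss (50 + 64 = 114) plus the double crossovers (8).
RF(ss–e) = (114 + 8) / 1000 = 122/1000 = 0.1220 → 12.2 centimorgans.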